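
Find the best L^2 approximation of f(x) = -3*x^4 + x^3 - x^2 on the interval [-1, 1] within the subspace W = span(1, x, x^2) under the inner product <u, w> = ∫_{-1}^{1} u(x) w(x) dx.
g(x) = -25*x^2/7 + 3*x/5 + 9/35

The best approximation g ∈ W is the orthogonal projection of f onto W. Writing g = a_0 + a_1 x + a_2 x^2, the coefficients solve the normal equations G · a = b where
  G_{ij} = <φ_i, φ_j> and b_i = <f, φ_i>, with φ_0 = 1, φ_1 = x, φ_2 = x^2.
G =
  [2, 0, 2/3]
  [0, 2/3, 0]
  [2/3, 0, 2/5],
b = (-28/15, 2/5, -44/35).
Solving gives a_0 = 9/35, a_1 = 3/5, a_2 = -25/7, so
  g(x) = -25*x^2/7 + 3*x/5 + 9/35.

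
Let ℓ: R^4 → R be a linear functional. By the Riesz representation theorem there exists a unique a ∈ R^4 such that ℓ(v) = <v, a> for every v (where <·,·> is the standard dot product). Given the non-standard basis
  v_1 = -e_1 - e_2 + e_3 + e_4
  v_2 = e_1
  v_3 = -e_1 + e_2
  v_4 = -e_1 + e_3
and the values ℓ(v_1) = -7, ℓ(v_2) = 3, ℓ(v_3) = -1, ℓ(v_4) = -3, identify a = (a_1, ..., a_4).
a = (3, 2, 0, -2)

Write a = (a_1, ..., a_4) in the standard basis. For each basis vector v_i, ℓ(v_i) = <v_i, a> is a linear equation in the a_j's. Collect the n equations into a matrix system V a = ℓ, where row i of V is v_i (expressed in the standard basis). Since V is invertible (lower-triangular with 1s on the diagonal, up to permutation), solve by back-substitution:
  V =
[[-1, -1, 1, 1],
 [1, 0, 0, 0],
 [-1, 1, 0, 0],
 [-1, 0, 1, 0]]
  V a = (-7, 3, -1, -3)
Solving gives a = (3, 2, 0, -2).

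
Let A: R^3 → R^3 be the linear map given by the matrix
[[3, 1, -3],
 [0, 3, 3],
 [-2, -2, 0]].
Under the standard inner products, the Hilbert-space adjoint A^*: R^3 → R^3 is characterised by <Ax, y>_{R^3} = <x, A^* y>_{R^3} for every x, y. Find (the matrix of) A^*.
A^* = A^T =
[[3, 0, -2],
 [1, 3, -2],
 [-3, 3, 0]]

For real matrices with standard dot products, the defining identity <Ax, y> = <x, A^* y> gives (Ax)^T y = x^T (A^*) y, i.e. x^T A^T y = x^T (A^*) y. Since this holds for all x, y, we must have A^* = A^T. Therefore
A^* =
[[3, 0, -2],
 [1, 3, -2],
 [-3, 3, 0]].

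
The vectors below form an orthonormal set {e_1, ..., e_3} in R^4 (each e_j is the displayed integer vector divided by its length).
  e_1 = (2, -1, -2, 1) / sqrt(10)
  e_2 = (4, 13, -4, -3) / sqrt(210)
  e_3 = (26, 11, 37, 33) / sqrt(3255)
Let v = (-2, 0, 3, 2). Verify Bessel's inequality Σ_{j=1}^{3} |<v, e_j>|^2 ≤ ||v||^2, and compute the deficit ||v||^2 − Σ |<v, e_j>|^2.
Σ |<v, e_j>|^2 = 447/31; ||v||^2 = 17; deficit = 80/31

Write each e_j = u_j / sqrt(<u_j, u_j>) where u_j is the displayed integer vector. Then <v, e_j> = <v, u_j> / sqrt(<u_j, u_j>), so |<v, e_j>|^2 = <v, u_j>^2 / <u_j, u_j>.
Coefficients: <v, e_1> = -8/sqrt(10), <v, e_2> = -26/sqrt(210), <v, e_3> = 125/sqrt(3255).
Square and sum: Σ |<v, e_j>|^2 = 447/31.
Compute ||v||^2 = v·v = 17.
Deficit = 17 − 447/31 = 80/31 ≥ 0, confirming Bessel's inequality. (The deficit equals ||v − Σ <v,e_j> e_j||^2, the squared distance from v to span{e_j}.)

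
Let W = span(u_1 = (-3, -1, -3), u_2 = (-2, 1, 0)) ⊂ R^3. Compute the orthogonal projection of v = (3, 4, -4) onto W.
proj_W(v) = (51/70, -19/35, -3/14)

Set up U = [u_1 | ... | u_2] ∈ R^(3×2). The projector onto W = col(U) is P = U (U^T U)^(-1) U^T.
Compute U^T U =
  [19, 5]
  [5, 5],
and U^T v = (-1, -2).
Solve U^T U · c = U^T v for the coefficients: c = (1/14, -33/70). The projection is proj_W(v) = U c.
Check: (v - proj_W(v)) · u_1 = 0  (should be 0).
Check: (v - proj_W(v)) · u_2 = 0  (should be 0).
Result: proj_W(v) = (51/70, -19/35, -3/14).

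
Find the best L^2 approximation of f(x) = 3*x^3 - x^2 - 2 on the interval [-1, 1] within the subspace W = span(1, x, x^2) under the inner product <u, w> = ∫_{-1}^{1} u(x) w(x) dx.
g(x) = -x^2 + 9*x/5 - 2

The best approximation g ∈ W is the orthogonal projection of f onto W. Writing g = a_0 + a_1 x + a_2 x^2, the coefficients solve the normal equations G · a = b where
  G_{ij} = <φ_i, φ_j> and b_i = <f, φ_i>, with φ_0 = 1, φ_1 = x, φ_2 = x^2.
G =
  [2, 0, 2/3]
  [0, 2/3, 0]
  [2/3, 0, 2/5],
b = (-14/3, 6/5, -26/15).
Solving gives a_0 = -2, a_1 = 9/5, a_2 = -1, so
  g(x) = -x^2 + 9*x/5 - 2.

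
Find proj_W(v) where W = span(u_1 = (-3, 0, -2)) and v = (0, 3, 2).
proj_W(v) = (12/13, 0, 8/13)

Set up U = [u_1 | ... | u_1] ∈ R^(3×1). The projector onto W = col(U) is P = U (U^T U)^(-1) U^T.
Compute U^T U =
  [13],
and U^T v = (-4).
Solve U^T U · c = U^T v for the coefficients: c = (-4/13). The projection is proj_W(v) = U c.
Check: (v - proj_W(v)) · u_1 = 0  (should be 0).
Result: proj_W(v) = (12/13, 0, 8/13).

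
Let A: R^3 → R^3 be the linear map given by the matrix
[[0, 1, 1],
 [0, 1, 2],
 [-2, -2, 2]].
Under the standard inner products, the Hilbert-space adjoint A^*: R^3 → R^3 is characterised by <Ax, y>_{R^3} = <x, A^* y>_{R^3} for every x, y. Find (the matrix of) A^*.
A^* = A^T =
[[0, 0, -2],
 [1, 1, -2],
 [1, 2, 2]]

For real matrices with standard dot products, the defining identity <Ax, y> = <x, A^* y> gives (Ax)^T y = x^T (A^*) y, i.e. x^T A^T y = x^T (A^*) y. Since this holds for all x, y, we must have A^* = A^T. Therefore
A^* =
[[0, 0, -2],
 [1, 1, -2],
 [1, 2, 2]].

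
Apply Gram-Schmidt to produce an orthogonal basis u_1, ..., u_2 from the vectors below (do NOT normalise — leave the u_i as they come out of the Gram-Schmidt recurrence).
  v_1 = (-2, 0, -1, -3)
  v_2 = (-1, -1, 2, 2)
Orthogonal basis:
  u_1 = (-2, 0, -1, -3)
  u_2 = (-13/7, -1, 11/7, 5/7)

Apply the Gram-Schmidt recurrence
  u_1 = v_1
  u_i = v_i − Σ_{j<i} ((v_i · u_j) / (u_j · u_j)) · u_j.

Step by step this gives:
  u_1 = (-2, 0, -1, -3)
  u_2 = (-13/7, -1, 11/7, 5/7)

Orthogonality check:
  u_2 · u_1 = 0 (should be 0)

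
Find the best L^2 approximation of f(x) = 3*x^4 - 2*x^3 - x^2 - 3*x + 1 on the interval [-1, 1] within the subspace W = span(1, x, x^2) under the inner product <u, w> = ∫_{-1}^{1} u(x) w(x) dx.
g(x) = 11*x^2/7 - 21*x/5 + 26/35

The best approximation g ∈ W is the orthogonal projection of f onto W. Writing g = a_0 + a_1 x + a_2 x^2, the coefficients solve the normal equations G · a = b where
  G_{ij} = <φ_i, φ_j> and b_i = <f, φ_i>, with φ_0 = 1, φ_1 = x, φ_2 = x^2.
G =
  [2, 0, 2/3]
  [0, 2/3, 0]
  [2/3, 0, 2/5],
b = (38/15, -14/5, 118/105).
Solving gives a_0 = 26/35, a_1 = -21/5, a_2 = 11/7, so
  g(x) = 11*x^2/7 - 21*x/5 + 26/35.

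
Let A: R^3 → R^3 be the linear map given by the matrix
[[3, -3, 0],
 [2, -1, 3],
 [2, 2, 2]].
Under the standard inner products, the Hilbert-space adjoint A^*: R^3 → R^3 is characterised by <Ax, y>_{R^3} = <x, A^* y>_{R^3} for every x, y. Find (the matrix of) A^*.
A^* = A^T =
[[3, 2, 2],
 [-3, -1, 2],
 [0, 3, 2]]

For real matrices with standard dot products, the defining identity <Ax, y> = <x, A^* y> gives (Ax)^T y = x^T (A^*) y, i.e. x^T A^T y = x^T (A^*) y. Since this holds for all x, y, we must have A^* = A^T. Therefore
A^* =
[[3, 2, 2],
 [-3, -1, 2],
 [0, 3, 2]].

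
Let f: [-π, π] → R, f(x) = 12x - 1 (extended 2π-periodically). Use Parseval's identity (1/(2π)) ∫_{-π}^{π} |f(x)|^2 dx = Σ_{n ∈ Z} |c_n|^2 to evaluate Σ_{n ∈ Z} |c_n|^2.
Σ |c_n|^2 = 48π^2 + 1

Expand and integrate term by term over [-π, π]:
  ∫ (12x)^2 dx = 144·(2π^3/3); ∫ 2·12·(-1)·x dx = 0 (odd integrand); ∫ (-1)^2 dx = 1·2π.
So (1/(2π)) ∫_{-π}^{π} (12x - 1)^2 dx = 144π^2/3 + 1 = 48π^2 + 1.
Parseval ⇒ Σ |c_n|^2 = 48π^2 + 1.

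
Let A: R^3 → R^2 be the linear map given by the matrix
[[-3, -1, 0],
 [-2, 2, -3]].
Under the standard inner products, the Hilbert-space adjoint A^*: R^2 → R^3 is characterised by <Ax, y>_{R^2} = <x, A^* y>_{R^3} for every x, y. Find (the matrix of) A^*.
A^* = A^T =
[[-3, -2],
 [-1, 2],
 [0, -3]]

For real matrices with standard dot products, the defining identity <Ax, y> = <x, A^* y> gives (Ax)^T y = x^T (A^*) y, i.e. x^T A^T y = x^T (A^*) y. Since this holds for all x, y, we must have A^* = A^T. Therefore
A^* =
[[-3, -2],
 [-1, 2],
 [0, -3]].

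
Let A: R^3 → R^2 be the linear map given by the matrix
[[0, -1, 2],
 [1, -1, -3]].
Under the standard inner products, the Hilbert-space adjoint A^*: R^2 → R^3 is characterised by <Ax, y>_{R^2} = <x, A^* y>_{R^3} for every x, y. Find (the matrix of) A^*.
A^* = A^T =
[[0, 1],
 [-1, -1],
 [2, -3]]

For real matrices with standard dot products, the defining identity <Ax, y> = <x, A^* y> gives (Ax)^T y = x^T (A^*) y, i.e. x^T A^T y = x^T (A^*) y. Since this holds for all x, y, we must have A^* = A^T. Therefore
A^* =
[[0, 1],
 [-1, -1],
 [2, -3]].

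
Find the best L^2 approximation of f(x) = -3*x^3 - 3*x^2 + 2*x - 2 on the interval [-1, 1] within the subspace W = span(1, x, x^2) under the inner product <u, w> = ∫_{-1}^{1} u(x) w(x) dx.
g(x) = -3*x^2 + x/5 - 2

The best approximation g ∈ W is the orthogonal projection of f onto W. Writing g = a_0 + a_1 x + a_2 x^2, the coefficients solve the normal equations G · a = b where
  G_{ij} = <φ_i, φ_j> and b_i = <f, φ_i>, with φ_0 = 1, φ_1 = x, φ_2 = x^2.
G =
  [2, 0, 2/3]
  [0, 2/3, 0]
  [2/3, 0, 2/5],
b = (-6, 2/15, -38/15).
Solving gives a_0 = -2, a_1 = 1/5, a_2 = -3, so
  g(x) = -3*x^2 + x/5 - 2.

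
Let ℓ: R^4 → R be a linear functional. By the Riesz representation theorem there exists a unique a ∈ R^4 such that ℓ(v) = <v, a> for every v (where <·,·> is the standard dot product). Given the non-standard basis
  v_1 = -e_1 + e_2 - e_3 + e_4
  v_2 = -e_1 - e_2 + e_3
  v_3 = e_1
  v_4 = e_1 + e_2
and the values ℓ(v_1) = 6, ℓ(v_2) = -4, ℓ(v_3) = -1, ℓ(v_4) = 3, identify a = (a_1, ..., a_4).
a = (-1, 4, -1, 0)

Write a = (a_1, ..., a_4) in the standard basis. For each basis vector v_i, ℓ(v_i) = <v_i, a> is a linear equation in the a_j's. Collect the n equations into a matrix system V a = ℓ, where row i of V is v_i (expressed in the standard basis). Since V is invertible (lower-triangular with 1s on the diagonal, up to permutation), solve by back-substitution:
  V =
[[-1, 1, -1, 1],
 [-1, -1, 1, 0],
 [1, 0, 0, 0],
 [1, 1, 0, 0]]
  V a = (6, -4, -1, 3)
Solving gives a = (-1, 4, -1, 0).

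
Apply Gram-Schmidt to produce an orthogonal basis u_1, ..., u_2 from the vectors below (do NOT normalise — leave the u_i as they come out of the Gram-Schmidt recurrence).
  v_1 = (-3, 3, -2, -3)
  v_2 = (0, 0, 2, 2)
Orthogonal basis:
  u_1 = (-3, 3, -2, -3)
  u_2 = (-30/31, 30/31, 42/31, 32/31)

Apply the Gram-Schmidt recurrence
  u_1 = v_1
  u_i = v_i − Σ_{j<i} ((v_i · u_j) / (u_j · u_j)) · u_j.

Step by step this gives:
  u_1 = (-3, 3, -2, -3)
  u_2 = (-30/31, 30/31, 42/31, 32/31)

Orthogonality check:
  u_2 · u_1 = 0 (should be 0)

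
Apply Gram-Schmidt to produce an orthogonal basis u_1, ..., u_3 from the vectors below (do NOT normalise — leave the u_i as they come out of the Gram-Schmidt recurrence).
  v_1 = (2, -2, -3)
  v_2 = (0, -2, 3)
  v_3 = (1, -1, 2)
Orthogonal basis:
  u_1 = (2, -2, -3)
  u_2 = (10/17, -44/17, 36/17)
  u_3 = (6/7, 3/7, 2/7)

Apply the Gram-Schmidt recurrence
  u_1 = v_1
  u_i = v_i − Σ_{j<i} ((v_i · u_j) / (u_j · u_j)) · u_j.

Step by step this gives:
  u_1 = (2, -2, -3)
  u_2 = (10/17, -44/17, 36/17)
  u_3 = (6/7, 3/7, 2/7)

Orthogonality check:
  u_2 · u_1 = 0 (should be 0)
  u_3 · u_1 = 0 (should be 0)
  u_3 · u_2 = 0 (should be 0)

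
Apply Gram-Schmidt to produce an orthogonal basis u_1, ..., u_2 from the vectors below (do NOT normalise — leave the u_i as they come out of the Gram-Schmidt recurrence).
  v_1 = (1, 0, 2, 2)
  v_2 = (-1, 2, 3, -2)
Orthogonal basis:
  u_1 = (1, 0, 2, 2)
  u_2 = (-10/9, 2, 25/9, -20/9)

Apply the Gram-Schmidt recurrence
  u_1 = v_1
  u_i = v_i − Σ_{j<i} ((v_i · u_j) / (u_j · u_j)) · u_j.

Step by step this gives:
  u_1 = (1, 0, 2, 2)
  u_2 = (-10/9, 2, 25/9, -20/9)

Orthogonality check:
  u_2 · u_1 = 0 (should be 0)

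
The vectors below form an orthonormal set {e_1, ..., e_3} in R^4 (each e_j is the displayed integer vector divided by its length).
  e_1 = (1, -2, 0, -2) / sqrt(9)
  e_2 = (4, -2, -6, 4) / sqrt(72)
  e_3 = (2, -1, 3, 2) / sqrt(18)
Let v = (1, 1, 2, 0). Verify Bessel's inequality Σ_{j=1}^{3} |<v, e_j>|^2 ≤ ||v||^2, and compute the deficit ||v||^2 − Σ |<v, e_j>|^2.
Σ |<v, e_j>|^2 = 38/9; ||v||^2 = 6; deficit = 16/9

Write each e_j = u_j / sqrt(<u_j, u_j>) where u_j is the displayed integer vector. Then <v, e_j> = <v, u_j> / sqrt(<u_j, u_j>), so |<v, e_j>|^2 = <v, u_j>^2 / <u_j, u_j>.
Coefficients: <v, e_1> = -1/sqrt(9), <v, e_2> = -10/sqrt(72), <v, e_3> = 7/sqrt(18).
Square and sum: Σ |<v, e_j>|^2 = 38/9.
Compute ||v||^2 = v·v = 6.
Deficit = 6 − 38/9 = 16/9 ≥ 0, confirming Bessel's inequality. (The deficit equals ||v − Σ <v,e_j> e_j||^2, the squared distance from v to span{e_j}.)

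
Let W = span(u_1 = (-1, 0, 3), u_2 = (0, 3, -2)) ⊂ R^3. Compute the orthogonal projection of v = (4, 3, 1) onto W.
proj_W(v) = (-29/94, 96/47, -41/94)

Set up U = [u_1 | ... | u_2] ∈ R^(3×2). The projector onto W = col(U) is P = U (U^T U)^(-1) U^T.
Compute U^T U =
  [10, -6]
  [-6, 13],
and U^T v = (-1, 7).
Solve U^T U · c = U^T v for the coefficients: c = (29/94, 32/47). The projection is proj_W(v) = U c.
Check: (v - proj_W(v)) · u_1 = 0  (should be 0).
Check: (v - proj_W(v)) · u_2 = 0  (should be 0).
Result: proj_W(v) = (-29/94, 96/47, -41/94).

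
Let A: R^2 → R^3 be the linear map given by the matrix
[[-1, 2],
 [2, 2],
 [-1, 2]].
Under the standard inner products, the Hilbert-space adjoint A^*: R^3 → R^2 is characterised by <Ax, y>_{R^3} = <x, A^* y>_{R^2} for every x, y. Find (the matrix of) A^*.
A^* = A^T =
[[-1, 2, -1],
 [2, 2, 2]]

For real matrices with standard dot products, the defining identity <Ax, y> = <x, A^* y> gives (Ax)^T y = x^T (A^*) y, i.e. x^T A^T y = x^T (A^*) y. Since this holds for all x, y, we must have A^* = A^T. Therefore
A^* =
[[-1, 2, -1],
 [2, 2, 2]].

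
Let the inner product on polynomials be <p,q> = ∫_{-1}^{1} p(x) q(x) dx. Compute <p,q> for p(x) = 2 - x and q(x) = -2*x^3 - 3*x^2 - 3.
<p,q> = -76/5

Expand the product: p(x)·q(x) = 2*x^4 - x^3 - 6*x^2 + 3*x - 6.
∫_{-1}^{1} of each monomial x^k gives [2/(k+1) if k even, 0 if k odd]. Integrating term-by-term (or equivalently evaluating the antiderivative F(x) = 2*x^5/5 - x^4/4 - 2*x^3 + 3*x^2/2 - 6*x at the endpoints):
  F(1) − F(−1) = -127/20 − (177/20) = -76/5.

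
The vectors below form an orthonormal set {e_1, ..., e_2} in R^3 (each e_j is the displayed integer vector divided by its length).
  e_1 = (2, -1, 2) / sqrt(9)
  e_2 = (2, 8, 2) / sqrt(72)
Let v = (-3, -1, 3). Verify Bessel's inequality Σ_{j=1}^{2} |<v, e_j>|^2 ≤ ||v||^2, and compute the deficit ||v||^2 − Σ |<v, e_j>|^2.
Σ |<v, e_j>|^2 = 1; ||v||^2 = 19; deficit = 18

Write each e_j = u_j / sqrt(<u_j, u_j>) where u_j is the displayed integer vector. Then <v, e_j> = <v, u_j> / sqrt(<u_j, u_j>), so |<v, e_j>|^2 = <v, u_j>^2 / <u_j, u_j>.
Coefficients: <v, e_1> = 1/sqrt(9), <v, e_2> = -8/sqrt(72).
Square and sum: Σ |<v, e_j>|^2 = 1.
Compute ||v||^2 = v·v = 19.
Deficit = 19 − 1 = 18 ≥ 0, confirming Bessel's inequality. (The deficit equals ||v − Σ <v,e_j> e_j||^2, the squared distance from v to span{e_j}.)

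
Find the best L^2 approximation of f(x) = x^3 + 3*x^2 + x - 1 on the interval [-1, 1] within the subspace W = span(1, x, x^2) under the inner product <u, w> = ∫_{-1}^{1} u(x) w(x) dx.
g(x) = 3*x^2 + 8*x/5 - 1

The best approximation g ∈ W is the orthogonal projection of f onto W. Writing g = a_0 + a_1 x + a_2 x^2, the coefficients solve the normal equations G · a = b where
  G_{ij} = <φ_i, φ_j> and b_i = <f, φ_i>, with φ_0 = 1, φ_1 = x, φ_2 = x^2.
G =
  [2, 0, 2/3]
  [0, 2/3, 0]
  [2/3, 0, 2/5],
b = (0, 16/15, 8/15).
Solving gives a_0 = -1, a_1 = 8/5, a_2 = 3, so
  g(x) = 3*x^2 + 8*x/5 - 1.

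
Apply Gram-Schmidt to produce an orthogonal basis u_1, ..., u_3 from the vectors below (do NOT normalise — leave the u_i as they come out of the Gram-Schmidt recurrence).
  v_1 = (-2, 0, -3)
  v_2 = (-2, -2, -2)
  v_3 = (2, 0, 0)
Orthogonal basis:
  u_1 = (-2, 0, -3)
  u_2 = (-6/13, -2, 4/13)
  u_3 = (9/7, -3/7, -6/7)

Apply the Gram-Schmidt recurrence
  u_1 = v_1
  u_i = v_i − Σ_{j<i} ((v_i · u_j) / (u_j · u_j)) · u_j.

Step by step this gives:
  u_1 = (-2, 0, -3)
  u_2 = (-6/13, -2, 4/13)
  u_3 = (9/7, -3/7, -6/7)

Orthogonality check:
  u_2 · u_1 = 0 (should be 0)
  u_3 · u_1 = 0 (should be 0)
  u_3 · u_2 = 0 (should be 0)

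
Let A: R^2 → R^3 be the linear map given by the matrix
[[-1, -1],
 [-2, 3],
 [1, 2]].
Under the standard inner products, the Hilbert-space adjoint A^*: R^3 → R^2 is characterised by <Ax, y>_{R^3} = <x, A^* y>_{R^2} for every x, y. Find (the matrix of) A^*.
A^* = A^T =
[[-1, -2, 1],
 [-1, 3, 2]]

For real matrices with standard dot products, the defining identity <Ax, y> = <x, A^* y> gives (Ax)^T y = x^T (A^*) y, i.e. x^T A^T y = x^T (A^*) y. Since this holds for all x, y, we must have A^* = A^T. Therefore
A^* =
[[-1, -2, 1],
 [-1, 3, 2]].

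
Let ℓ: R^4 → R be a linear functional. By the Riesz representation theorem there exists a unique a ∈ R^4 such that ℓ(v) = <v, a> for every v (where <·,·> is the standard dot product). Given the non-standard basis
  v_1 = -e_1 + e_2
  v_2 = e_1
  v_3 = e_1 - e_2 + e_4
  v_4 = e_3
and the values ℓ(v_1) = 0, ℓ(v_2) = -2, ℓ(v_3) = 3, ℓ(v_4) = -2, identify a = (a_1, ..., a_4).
a = (-2, -2, -2, 3)

Write a = (a_1, ..., a_4) in the standard basis. For each basis vector v_i, ℓ(v_i) = <v_i, a> is a linear equation in the a_j's. Collect the n equations into a matrix system V a = ℓ, where row i of V is v_i (expressed in the standard basis). Since V is invertible (lower-triangular with 1s on the diagonal, up to permutation), solve by back-substitution:
  V =
[[-1, 1, 0, 0],
 [1, 0, 0, 0],
 [1, -1, 0, 1],
 [0, 0, 1, 0]]
  V a = (0, -2, 3, -2)
Solving gives a = (-2, -2, -2, 3).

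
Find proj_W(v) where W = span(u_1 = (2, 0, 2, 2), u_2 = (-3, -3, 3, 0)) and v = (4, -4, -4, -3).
proj_W(v) = (1/3, 4/3, -7/3, -1)

Set up U = [u_1 | ... | u_2] ∈ R^(4×2). The projector onto W = col(U) is P = U (U^T U)^(-1) U^T.
Compute U^T U =
  [12, 0]
  [0, 27],
and U^T v = (-6, -12).
Solve U^T U · c = U^T v for the coefficients: c = (-1/2, -4/9). The projection is proj_W(v) = U c.
Check: (v - proj_W(v)) · u_1 = 0  (should be 0).
Check: (v - proj_W(v)) · u_2 = 0  (should be 0).
Result: proj_W(v) = (1/3, 4/3, -7/3, -1).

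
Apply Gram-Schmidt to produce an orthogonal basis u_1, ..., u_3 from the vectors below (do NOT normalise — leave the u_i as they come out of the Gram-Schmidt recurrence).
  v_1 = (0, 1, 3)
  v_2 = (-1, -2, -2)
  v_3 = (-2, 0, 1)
Orthogonal basis:
  u_1 = (0, 1, 3)
  u_2 = (-1, -6/5, 2/5)
  u_3 = (-14/13, 21/26, -7/26)

Apply the Gram-Schmidt recurrence
  u_1 = v_1
  u_i = v_i − Σ_{j<i} ((v_i · u_j) / (u_j · u_j)) · u_j.

Step by step this gives:
  u_1 = (0, 1, 3)
  u_2 = (-1, -6/5, 2/5)
  u_3 = (-14/13, 21/26, -7/26)

Orthogonality check:
  u_2 · u_1 = 0 (should be 0)
  u_3 · u_1 = 0 (should be 0)
  u_3 · u_2 = 0 (should be 0)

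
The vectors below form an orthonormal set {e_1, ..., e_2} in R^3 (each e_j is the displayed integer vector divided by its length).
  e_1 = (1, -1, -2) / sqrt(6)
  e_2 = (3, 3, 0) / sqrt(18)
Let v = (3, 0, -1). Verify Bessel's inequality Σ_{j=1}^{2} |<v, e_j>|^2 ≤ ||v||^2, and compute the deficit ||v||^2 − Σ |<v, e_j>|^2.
Σ |<v, e_j>|^2 = 26/3; ||v||^2 = 10; deficit = 4/3

Write each e_j = u_j / sqrt(<u_j, u_j>) where u_j is the displayed integer vector. Then <v, e_j> = <v, u_j> / sqrt(<u_j, u_j>), so |<v, e_j>|^2 = <v, u_j>^2 / <u_j, u_j>.
Coefficients: <v, e_1> = 5/sqrt(6), <v, e_2> = 9/sqrt(18).
Square and sum: Σ |<v, e_j>|^2 = 26/3.
Compute ||v||^2 = v·v = 10.
Deficit = 10 − 26/3 = 4/3 ≥ 0, confirming Bessel's inequality. (The deficit equals ||v − Σ <v,e_j> e_j||^2, the squared distance from v to span{e_j}.)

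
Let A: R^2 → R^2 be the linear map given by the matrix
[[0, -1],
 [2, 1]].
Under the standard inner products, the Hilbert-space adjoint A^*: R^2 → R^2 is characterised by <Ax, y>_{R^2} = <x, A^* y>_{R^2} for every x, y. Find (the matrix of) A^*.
A^* = A^T =
[[0, 2],
 [-1, 1]]

For real matrices with standard dot products, the defining identity <Ax, y> = <x, A^* y> gives (Ax)^T y = x^T (A^*) y, i.e. x^T A^T y = x^T (A^*) y. Since this holds for all x, y, we must have A^* = A^T. Therefore
A^* =
[[0, 2],
 [-1, 1]].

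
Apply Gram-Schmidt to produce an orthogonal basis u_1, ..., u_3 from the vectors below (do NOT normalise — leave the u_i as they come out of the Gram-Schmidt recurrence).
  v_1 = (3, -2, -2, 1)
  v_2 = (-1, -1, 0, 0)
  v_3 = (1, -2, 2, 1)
Orthogonal basis:
  u_1 = (3, -2, -2, 1)
  u_2 = (-5/6, -10/9, -1/9, 1/18)
  u_3 = (6/7, -6/7, 88/35, 26/35)

Apply the Gram-Schmidt recurrence
  u_1 = v_1
  u_i = v_i − Σ_{j<i} ((v_i · u_j) / (u_j · u_j)) · u_j.

Step by step this gives:
  u_1 = (3, -2, -2, 1)
  u_2 = (-5/6, -10/9, -1/9, 1/18)
  u_3 = (6/7, -6/7, 88/35, 26/35)

Orthogonality check:
  u_2 · u_1 = 0 (should be 0)
  u_3 · u_1 = 0 (should be 0)
  u_3 · u_2 = 0 (should be 0)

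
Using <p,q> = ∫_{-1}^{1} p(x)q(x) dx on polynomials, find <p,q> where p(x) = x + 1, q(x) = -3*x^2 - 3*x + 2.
<p,q> = 0

Expand the product: p(x)·q(x) = -3*x^3 - 6*x^2 - x + 2.
∫_{-1}^{1} of each monomial x^k gives [2/(k+1) if k even, 0 if k odd]. Integrating term-by-term (or equivalently evaluating the antiderivative F(x) = -3*x^4/4 - 2*x^3 - x^2/2 + 2*x at the endpoints):
  F(1) − F(−1) = -5/4 − (-5/4) = 0.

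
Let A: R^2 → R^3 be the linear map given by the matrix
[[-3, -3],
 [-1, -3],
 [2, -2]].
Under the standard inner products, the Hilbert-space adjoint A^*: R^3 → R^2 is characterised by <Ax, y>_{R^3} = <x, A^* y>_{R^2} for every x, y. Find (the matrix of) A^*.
A^* = A^T =
[[-3, -1, 2],
 [-3, -3, -2]]

For real matrices with standard dot products, the defining identity <Ax, y> = <x, A^* y> gives (Ax)^T y = x^T (A^*) y, i.e. x^T A^T y = x^T (A^*) y. Since this holds for all x, y, we must have A^* = A^T. Therefore
A^* =
[[-3, -1, 2],
 [-3, -3, -2]].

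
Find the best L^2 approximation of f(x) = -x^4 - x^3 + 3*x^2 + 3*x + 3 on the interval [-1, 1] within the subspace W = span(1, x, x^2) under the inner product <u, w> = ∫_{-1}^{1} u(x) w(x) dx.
g(x) = 15*x^2/7 + 12*x/5 + 108/35

The best approximation g ∈ W is the orthogonal projection of f onto W. Writing g = a_0 + a_1 x + a_2 x^2, the coefficients solve the normal equations G · a = b where
  G_{ij} = <φ_i, φ_j> and b_i = <f, φ_i>, with φ_0 = 1, φ_1 = x, φ_2 = x^2.
G =
  [2, 0, 2/3]
  [0, 2/3, 0]
  [2/3, 0, 2/5],
b = (38/5, 8/5, 102/35).
Solving gives a_0 = 108/35, a_1 = 12/5, a_2 = 15/7, so
  g(x) = 15*x^2/7 + 12*x/5 + 108/35.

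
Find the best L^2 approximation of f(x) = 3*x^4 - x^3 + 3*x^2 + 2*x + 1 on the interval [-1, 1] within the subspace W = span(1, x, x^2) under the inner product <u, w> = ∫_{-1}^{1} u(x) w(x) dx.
g(x) = 39*x^2/7 + 7*x/5 + 26/35

The best approximation g ∈ W is the orthogonal projection of f onto W. Writing g = a_0 + a_1 x + a_2 x^2, the coefficients solve the normal equations G · a = b where
  G_{ij} = <φ_i, φ_j> and b_i = <f, φ_i>, with φ_0 = 1, φ_1 = x, φ_2 = x^2.
G =
  [2, 0, 2/3]
  [0, 2/3, 0]
  [2/3, 0, 2/5],
b = (26/5, 14/15, 286/105).
Solving gives a_0 = 26/35, a_1 = 7/5, a_2 = 39/7, so
  g(x) = 39*x^2/7 + 7*x/5 + 26/35.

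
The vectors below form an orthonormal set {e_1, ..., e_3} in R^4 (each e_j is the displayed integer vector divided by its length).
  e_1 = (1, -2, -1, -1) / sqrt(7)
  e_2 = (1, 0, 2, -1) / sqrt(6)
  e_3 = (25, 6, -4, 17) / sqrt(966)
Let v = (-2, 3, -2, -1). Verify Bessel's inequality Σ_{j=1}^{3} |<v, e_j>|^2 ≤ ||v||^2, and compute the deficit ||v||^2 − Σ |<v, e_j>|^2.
Σ |<v, e_j>|^2 = 218/23; ||v||^2 = 18; deficit = 196/23

Write each e_j = u_j / sqrt(<u_j, u_j>) where u_j is the displayed integer vector. Then <v, e_j> = <v, u_j> / sqrt(<u_j, u_j>), so |<v, e_j>|^2 = <v, u_j>^2 / <u_j, u_j>.
Coefficients: <v, e_1> = -5/sqrt(7), <v, e_2> = -5/sqrt(6), <v, e_3> = -41/sqrt(966).
Square and sum: Σ |<v, e_j>|^2 = 218/23.
Compute ||v||^2 = v·v = 18.
Deficit = 18 − 218/23 = 196/23 ≥ 0, confirming Bessel's inequality. (The deficit equals ||v − Σ <v,e_j> e_j||^2, the squared distance from v to span{e_j}.)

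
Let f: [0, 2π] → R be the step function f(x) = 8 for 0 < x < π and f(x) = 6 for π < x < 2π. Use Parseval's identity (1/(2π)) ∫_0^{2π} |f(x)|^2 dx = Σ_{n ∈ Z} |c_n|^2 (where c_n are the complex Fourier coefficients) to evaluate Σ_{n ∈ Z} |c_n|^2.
Σ |c_n|^2 = 50

Parseval equates the L^2 energy of f (normalised by 1/(2π)) with the ℓ^2 sum of its Fourier coefficients: (1/(2π)) ∫_0^{2π} |f|^2 = Σ |c_n|^2.
Compute the left side: (1/(2π)) [∫_0^π 8^2 dx + ∫_π^{2π} 6^2 dx] = (1/(2π)) · (64π + 36π) = (64 + 36)/2 = 50.
So Σ_{n ∈ Z} |c_n|^2 = 50.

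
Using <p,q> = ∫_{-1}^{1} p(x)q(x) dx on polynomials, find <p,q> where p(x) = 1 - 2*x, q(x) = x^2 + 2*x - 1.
<p,q> = -4

Expand the product: p(x)·q(x) = -2*x^3 - 3*x^2 + 4*x - 1.
∫_{-1}^{1} of each monomial x^k gives [2/(k+1) if k even, 0 if k odd]. Integrating term-by-term (or equivalently evaluating the antiderivative F(x) = -x^4/2 - x^3 + 2*x^2 - x at the endpoints):
  F(1) − F(−1) = -1/2 − (7/2) = -4.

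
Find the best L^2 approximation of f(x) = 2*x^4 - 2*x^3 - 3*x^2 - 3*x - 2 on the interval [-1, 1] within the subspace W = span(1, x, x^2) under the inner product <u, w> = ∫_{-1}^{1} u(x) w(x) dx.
g(x) = -9*x^2/7 - 21*x/5 - 76/35

The best approximation g ∈ W is the orthogonal projection of f onto W. Writing g = a_0 + a_1 x + a_2 x^2, the coefficients solve the normal equations G · a = b where
  G_{ij} = <φ_i, φ_j> and b_i = <f, φ_i>, with φ_0 = 1, φ_1 = x, φ_2 = x^2.
G =
  [2, 0, 2/3]
  [0, 2/3, 0]
  [2/3, 0, 2/5],
b = (-26/5, -14/5, -206/105).
Solving gives a_0 = -76/35, a_1 = -21/5, a_2 = -9/7, so
  g(x) = -9*x^2/7 - 21*x/5 - 76/35.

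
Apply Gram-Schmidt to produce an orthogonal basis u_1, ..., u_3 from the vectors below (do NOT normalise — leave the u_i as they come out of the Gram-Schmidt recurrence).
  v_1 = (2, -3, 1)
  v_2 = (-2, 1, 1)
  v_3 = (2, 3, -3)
Orthogonal basis:
  u_1 = (2, -3, 1)
  u_2 = (-8/7, -2/7, 10/7)
  u_3 = (2/3, 2/3, 2/3)

Apply the Gram-Schmidt recurrence
  u_1 = v_1
  u_i = v_i − Σ_{j<i} ((v_i · u_j) / (u_j · u_j)) · u_j.

Step by step this gives:
  u_1 = (2, -3, 1)
  u_2 = (-8/7, -2/7, 10/7)
  u_3 = (2/3, 2/3, 2/3)

Orthogonality check:
  u_2 · u_1 = 0 (should be 0)
  u_3 · u_1 = 0 (should be 0)
  u_3 · u_2 = 0 (should be 0)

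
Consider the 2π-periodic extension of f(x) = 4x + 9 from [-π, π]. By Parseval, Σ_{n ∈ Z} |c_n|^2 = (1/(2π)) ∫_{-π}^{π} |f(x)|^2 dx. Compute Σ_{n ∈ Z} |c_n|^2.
Σ |c_n|^2 = 16π^2/3 + 81

Expand and integrate term by term over [-π, π]:
  ∫ (4x)^2 dx = 16·(2π^3/3); ∫ 2·4·(9)·x dx = 0 (odd integrand); ∫ 9^2 dx = 81·2π.
So (1/(2π)) ∫_{-π}^{π} (4x + 9)^2 dx = 16π^2/3 + 81 = 16π^2/3 + 81.
Parseval ⇒ Σ |c_n|^2 = 16π^2/3 + 81.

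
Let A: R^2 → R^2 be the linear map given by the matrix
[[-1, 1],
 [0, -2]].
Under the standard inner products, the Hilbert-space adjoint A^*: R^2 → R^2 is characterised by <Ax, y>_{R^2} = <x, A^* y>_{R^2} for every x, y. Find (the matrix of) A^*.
A^* = A^T =
[[-1, 0],
 [1, -2]]

For real matrices with standard dot products, the defining identity <Ax, y> = <x, A^* y> gives (Ax)^T y = x^T (A^*) y, i.e. x^T A^T y = x^T (A^*) y. Since this holds for all x, y, we must have A^* = A^T. Therefore
A^* =
[[-1, 0],
 [1, -2]].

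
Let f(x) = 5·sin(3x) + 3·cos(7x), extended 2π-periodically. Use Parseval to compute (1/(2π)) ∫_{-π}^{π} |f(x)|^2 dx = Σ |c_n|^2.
Σ |c_n|^2 = 17

Expand |f|^2 and use orthogonality of {sin(nx), cos(mx)} on [-π, π]:
  ∫_{-π}^{π} sin(nx)^2 dx = π, ∫ cos(mx)^2 dx = π, and cross terms integrate to 0.
So ∫_{-π}^{π} f(x)^2 dx = 5^2 · π + 3^2 · π = (25 + 9)π.
Divide by 2π: (25 + 9)/2 = 17.
By Parseval, this equals Σ |c_n|^2.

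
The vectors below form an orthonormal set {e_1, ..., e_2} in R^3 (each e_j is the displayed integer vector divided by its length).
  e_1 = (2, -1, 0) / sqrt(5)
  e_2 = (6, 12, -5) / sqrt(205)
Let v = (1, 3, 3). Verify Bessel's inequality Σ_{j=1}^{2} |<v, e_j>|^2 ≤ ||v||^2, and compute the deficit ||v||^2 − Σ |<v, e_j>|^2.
Σ |<v, e_j>|^2 = 154/41; ||v||^2 = 19; deficit = 625/41

Write each e_j = u_j / sqrt(<u_j, u_j>) where u_j is the displayed integer vector. Then <v, e_j> = <v, u_j> / sqrt(<u_j, u_j>), so |<v, e_j>|^2 = <v, u_j>^2 / <u_j, u_j>.
Coefficients: <v, e_1> = -1/sqrt(5), <v, e_2> = 27/sqrt(205).
Square and sum: Σ |<v, e_j>|^2 = 154/41.
Compute ||v||^2 = v·v = 19.
Deficit = 19 − 154/41 = 625/41 ≥ 0, confirming Bessel's inequality. (The deficit equals ||v − Σ <v,e_j> e_j||^2, the squared distance from v to span{e_j}.)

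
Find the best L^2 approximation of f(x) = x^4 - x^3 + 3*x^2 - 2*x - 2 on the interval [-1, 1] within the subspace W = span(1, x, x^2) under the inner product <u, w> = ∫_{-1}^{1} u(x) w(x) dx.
g(x) = 27*x^2/7 - 13*x/5 - 73/35

The best approximation g ∈ W is the orthogonal projection of f onto W. Writing g = a_0 + a_1 x + a_2 x^2, the coefficients solve the normal equations G · a = b where
  G_{ij} = <φ_i, φ_j> and b_i = <f, φ_i>, with φ_0 = 1, φ_1 = x, φ_2 = x^2.
G =
  [2, 0, 2/3]
  [0, 2/3, 0]
  [2/3, 0, 2/5],
b = (-8/5, -26/15, 16/105).
Solving gives a_0 = -73/35, a_1 = -13/5, a_2 = 27/7, so
  g(x) = 27*x^2/7 - 13*x/5 - 73/35.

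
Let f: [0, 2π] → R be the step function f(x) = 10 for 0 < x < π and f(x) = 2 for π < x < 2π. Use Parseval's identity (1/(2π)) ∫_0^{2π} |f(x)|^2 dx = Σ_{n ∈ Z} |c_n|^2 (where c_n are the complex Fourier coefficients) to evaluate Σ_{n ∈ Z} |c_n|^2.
Σ |c_n|^2 = 52

Parseval equates the L^2 energy of f (normalised by 1/(2π)) with the ℓ^2 sum of its Fourier coefficients: (1/(2π)) ∫_0^{2π} |f|^2 = Σ |c_n|^2.
Compute the left side: (1/(2π)) [∫_0^π 10^2 dx + ∫_π^{2π} 2^2 dx] = (1/(2π)) · (100π + 4π) = (100 + 4)/2 = 52.
So Σ_{n ∈ Z} |c_n|^2 = 52.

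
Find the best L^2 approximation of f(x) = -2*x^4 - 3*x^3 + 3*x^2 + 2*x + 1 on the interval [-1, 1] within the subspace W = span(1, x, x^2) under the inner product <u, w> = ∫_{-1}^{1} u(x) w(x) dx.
g(x) = 9*x^2/7 + x/5 + 41/35

The best approximation g ∈ W is the orthogonal projection of f onto W. Writing g = a_0 + a_1 x + a_2 x^2, the coefficients solve the normal equations G · a = b where
  G_{ij} = <φ_i, φ_j> and b_i = <f, φ_i>, with φ_0 = 1, φ_1 = x, φ_2 = x^2.
G =
  [2, 0, 2/3]
  [0, 2/3, 0]
  [2/3, 0, 2/5],
b = (16/5, 2/15, 136/105).
Solving gives a_0 = 41/35, a_1 = 1/5, a_2 = 9/7, so
  g(x) = 9*x^2/7 + x/5 + 41/35.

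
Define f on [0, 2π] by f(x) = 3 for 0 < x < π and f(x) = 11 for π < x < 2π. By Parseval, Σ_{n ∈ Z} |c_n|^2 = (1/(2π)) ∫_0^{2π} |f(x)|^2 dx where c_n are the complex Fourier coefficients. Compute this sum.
Σ |c_n|^2 = 65

Parseval equates the L^2 energy of f (normalised by 1/(2π)) with the ℓ^2 sum of its Fourier coefficients: (1/(2π)) ∫_0^{2π} |f|^2 = Σ |c_n|^2.
Compute the left side: (1/(2π)) [∫_0^π 3^2 dx + ∫_π^{2π} 11^2 dx] = (1/(2π)) · (9π + 121π) = (9 + 121)/2 = 65.
So Σ_{n ∈ Z} |c_n|^2 = 65.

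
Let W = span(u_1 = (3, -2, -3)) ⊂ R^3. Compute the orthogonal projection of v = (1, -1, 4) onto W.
proj_W(v) = (-21/22, 7/11, 21/22)

Set up U = [u_1 | ... | u_1] ∈ R^(3×1). The projector onto W = col(U) is P = U (U^T U)^(-1) U^T.
Compute U^T U =
  [22],
and U^T v = (-7).
Solve U^T U · c = U^T v for the coefficients: c = (-7/22). The projection is proj_W(v) = U c.
Check: (v - proj_W(v)) · u_1 = 0  (should be 0).
Result: proj_W(v) = (-21/22, 7/11, 21/22).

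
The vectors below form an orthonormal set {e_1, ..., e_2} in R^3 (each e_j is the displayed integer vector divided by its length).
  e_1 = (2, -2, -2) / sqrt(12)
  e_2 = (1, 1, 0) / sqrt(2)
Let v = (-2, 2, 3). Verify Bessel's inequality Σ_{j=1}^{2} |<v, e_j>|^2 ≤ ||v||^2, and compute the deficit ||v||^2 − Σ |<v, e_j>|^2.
Σ |<v, e_j>|^2 = 49/3; ||v||^2 = 17; deficit = 2/3

Write each e_j = u_j / sqrt(<u_j, u_j>) where u_j is the displayed integer vector. Then <v, e_j> = <v, u_j> / sqrt(<u_j, u_j>), so |<v, e_j>|^2 = <v, u_j>^2 / <u_j, u_j>.
Coefficients: <v, e_1> = -14/sqrt(12), <v, e_2> = 0/sqrt(2).
Square and sum: Σ |<v, e_j>|^2 = 49/3.
Compute ||v||^2 = v·v = 17.
Deficit = 17 − 49/3 = 2/3 ≥ 0, confirming Bessel's inequality. (The deficit equals ||v − Σ <v,e_j> e_j||^2, the squared distance from v to span{e_j}.)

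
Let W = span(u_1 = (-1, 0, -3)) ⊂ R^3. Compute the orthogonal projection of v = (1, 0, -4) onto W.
proj_W(v) = (-11/10, 0, -33/10)

Set up U = [u_1 | ... | u_1] ∈ R^(3×1). The projector onto W = col(U) is P = U (U^T U)^(-1) U^T.
Compute U^T U =
  [10],
and U^T v = (11).
Solve U^T U · c = U^T v for the coefficients: c = (11/10). The projection is proj_W(v) = U c.
Check: (v - proj_W(v)) · u_1 = 0  (should be 0).
Result: proj_W(v) = (-11/10, 0, -33/10).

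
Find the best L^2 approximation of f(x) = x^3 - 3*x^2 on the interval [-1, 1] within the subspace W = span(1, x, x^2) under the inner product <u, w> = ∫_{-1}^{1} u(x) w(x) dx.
g(x) = -3*x^2 + 3*x/5

The best approximation g ∈ W is the orthogonal projection of f onto W. Writing g = a_0 + a_1 x + a_2 x^2, the coefficients solve the normal equations G · a = b where
  G_{ij} = <φ_i, φ_j> and b_i = <f, φ_i>, with φ_0 = 1, φ_1 = x, φ_2 = x^2.
G =
  [2, 0, 2/3]
  [0, 2/3, 0]
  [2/3, 0, 2/5],
b = (-2, 2/5, -6/5).
Solving gives a_0 = 0, a_1 = 3/5, a_2 = -3, so
  g(x) = -3*x^2 + 3*x/5.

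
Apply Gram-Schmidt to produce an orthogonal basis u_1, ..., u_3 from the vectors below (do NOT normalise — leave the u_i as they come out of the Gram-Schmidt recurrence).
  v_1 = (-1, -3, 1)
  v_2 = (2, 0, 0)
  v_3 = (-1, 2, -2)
Orthogonal basis:
  u_1 = (-1, -3, 1)
  u_2 = (20/11, -6/11, 2/11)
  u_3 = (0, -2/5, -6/5)

Apply the Gram-Schmidt recurrence
  u_1 = v_1
  u_i = v_i − Σ_{j<i} ((v_i · u_j) / (u_j · u_j)) · u_j.

Step by step this gives:
  u_1 = (-1, -3, 1)
  u_2 = (20/11, -6/11, 2/11)
  u_3 = (0, -2/5, -6/5)

Orthogonality check:
  u_2 · u_1 = 0 (should be 0)
  u_3 · u_1 = 0 (should be 0)
  u_3 · u_2 = 0 (should be 0)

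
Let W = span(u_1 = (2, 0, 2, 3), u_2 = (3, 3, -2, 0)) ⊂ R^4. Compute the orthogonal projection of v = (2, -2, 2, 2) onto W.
proj_W(v) = (172/185, -144/185, 412/185, 474/185)

Set up U = [u_1 | ... | u_2] ∈ R^(4×2). The projector onto W = col(U) is P = U (U^T U)^(-1) U^T.
Compute U^T U =
  [17, 2]
  [2, 22],
and U^T v = (14, -4).
Solve U^T U · c = U^T v for the coefficients: c = (158/185, -48/185). The projection is proj_W(v) = U c.
Check: (v - proj_W(v)) · u_1 = 0  (should be 0).
Check: (v - proj_W(v)) · u_2 = 0  (should be 0).
Result: proj_W(v) = (172/185, -144/185, 412/185, 474/185).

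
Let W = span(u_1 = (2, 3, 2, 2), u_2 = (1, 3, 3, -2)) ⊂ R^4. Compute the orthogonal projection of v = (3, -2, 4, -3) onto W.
proj_W(v) = (-9/314, 210/157, 569/314, -438/157)

Set up U = [u_1 | ... | u_2] ∈ R^(4×2). The projector onto W = col(U) is P = U (U^T U)^(-1) U^T.
Compute U^T U =
  [21, 13]
  [13, 23],
and U^T v = (2, 15).
Solve U^T U · c = U^T v for the coefficients: c = (-149/314, 289/314). The projection is proj_W(v) = U c.
Check: (v - proj_W(v)) · u_1 = 0  (should be 0).
Check: (v - proj_W(v)) · u_2 = 0  (should be 0).
Result: proj_W(v) = (-9/314, 210/157, 569/314, -438/157).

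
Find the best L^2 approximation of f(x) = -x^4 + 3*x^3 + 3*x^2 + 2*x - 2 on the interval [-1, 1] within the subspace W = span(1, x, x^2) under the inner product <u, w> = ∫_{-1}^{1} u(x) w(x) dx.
g(x) = 15*x^2/7 + 19*x/5 - 67/35

The best approximation g ∈ W is the orthogonal projection of f onto W. Writing g = a_0 + a_1 x + a_2 x^2, the coefficients solve the normal equations G · a = b where
  G_{ij} = <φ_i, φ_j> and b_i = <f, φ_i>, with φ_0 = 1, φ_1 = x, φ_2 = x^2.
G =
  [2, 0, 2/3]
  [0, 2/3, 0]
  [2/3, 0, 2/5],
b = (-12/5, 38/15, -44/105).
Solving gives a_0 = -67/35, a_1 = 19/5, a_2 = 15/7, so
  g(x) = 15*x^2/7 + 19*x/5 - 67/35.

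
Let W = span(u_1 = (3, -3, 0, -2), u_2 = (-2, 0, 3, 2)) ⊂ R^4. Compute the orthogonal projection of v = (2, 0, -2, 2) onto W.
proj_W(v) = (73/137, 39/137, -168/137, -86/137)

Set up U = [u_1 | ... | u_2] ∈ R^(4×2). The projector onto W = col(U) is P = U (U^T U)^(-1) U^T.
Compute U^T U =
  [22, -10]
  [-10, 17],
and U^T v = (2, -6).
Solve U^T U · c = U^T v for the coefficients: c = (-13/137, -56/137). The projection is proj_W(v) = U c.
Check: (v - proj_W(v)) · u_1 = 0  (should be 0).
Check: (v - proj_W(v)) · u_2 = 0  (should be 0).
Result: proj_W(v) = (73/137, 39/137, -168/137, -86/137).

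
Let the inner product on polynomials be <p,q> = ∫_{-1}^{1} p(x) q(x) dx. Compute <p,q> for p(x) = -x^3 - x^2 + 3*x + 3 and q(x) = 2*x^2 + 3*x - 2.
<p,q> = -8/3

Expand the product: p(x)·q(x) = -2*x^5 - 5*x^4 + 5*x^3 + 17*x^2 + 3*x - 6.
∫_{-1}^{1} of each monomial x^k gives [2/(k+1) if k even, 0 if k odd]. Integrating term-by-term (or equivalently evaluating the antiderivative F(x) = -x^6/3 - x^5 + 5*x^4/4 + 17*x^3/3 + 3*x^2/2 - 6*x at the endpoints):
  F(1) − F(−1) = 13/12 − (15/4) = -8/3.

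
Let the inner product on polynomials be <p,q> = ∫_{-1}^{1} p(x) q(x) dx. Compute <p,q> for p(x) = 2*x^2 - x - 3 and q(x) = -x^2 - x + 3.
<p,q> = -182/15

Expand the product: p(x)·q(x) = -2*x^4 - x^3 + 10*x^2 - 9.
∫_{-1}^{1} of each monomial x^k gives [2/(k+1) if k even, 0 if k odd]. Integrating term-by-term (or equivalently evaluating the antiderivative F(x) = -2*x^5/5 - x^4/4 + 10*x^3/3 - 9*x at the endpoints):
  F(1) − F(−1) = -379/60 − (349/60) = -182/15.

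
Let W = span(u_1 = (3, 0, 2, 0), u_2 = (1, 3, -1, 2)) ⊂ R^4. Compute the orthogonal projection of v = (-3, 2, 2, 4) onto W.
proj_W(v) = (-65/97, 183/97, -145/97, 122/97)

Set up U = [u_1 | ... | u_2] ∈ R^(4×2). The projector onto W = col(U) is P = U (U^T U)^(-1) U^T.
Compute U^T U =
  [13, 1]
  [1, 15],
and U^T v = (-5, 9).
Solve U^T U · c = U^T v for the coefficients: c = (-42/97, 61/97). The projection is proj_W(v) = U c.
Check: (v - proj_W(v)) · u_1 = 0  (should be 0).
Check: (v - proj_W(v)) · u_2 = 0  (should be 0).
Result: proj_W(v) = (-65/97, 183/97, -145/97, 122/97).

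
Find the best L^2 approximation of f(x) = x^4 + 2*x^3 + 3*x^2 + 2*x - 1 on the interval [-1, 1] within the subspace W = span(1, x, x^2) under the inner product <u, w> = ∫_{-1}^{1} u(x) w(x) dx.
g(x) = 27*x^2/7 + 16*x/5 - 38/35

The best approximation g ∈ W is the orthogonal projection of f onto W. Writing g = a_0 + a_1 x + a_2 x^2, the coefficients solve the normal equations G · a = b where
  G_{ij} = <φ_i, φ_j> and b_i = <f, φ_i>, with φ_0 = 1, φ_1 = x, φ_2 = x^2.
G =
  [2, 0, 2/3]
  [0, 2/3, 0]
  [2/3, 0, 2/5],
b = (2/5, 32/15, 86/105).
Solving gives a_0 = -38/35, a_1 = 16/5, a_2 = 27/7, so
  g(x) = 27*x^2/7 + 16*x/5 - 38/35.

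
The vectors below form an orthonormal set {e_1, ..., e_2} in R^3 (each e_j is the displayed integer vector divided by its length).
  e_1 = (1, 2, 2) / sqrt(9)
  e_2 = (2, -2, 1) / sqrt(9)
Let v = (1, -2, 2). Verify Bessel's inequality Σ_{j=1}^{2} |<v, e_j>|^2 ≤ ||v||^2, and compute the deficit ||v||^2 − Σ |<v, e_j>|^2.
Σ |<v, e_j>|^2 = 65/9; ||v||^2 = 9; deficit = 16/9

Write each e_j = u_j / sqrt(<u_j, u_j>) where u_j is the displayed integer vector. Then <v, e_j> = <v, u_j> / sqrt(<u_j, u_j>), so |<v, e_j>|^2 = <v, u_j>^2 / <u_j, u_j>.
Coefficients: <v, e_1> = 1/sqrt(9), <v, e_2> = 8/sqrt(9).
Square and sum: Σ |<v, e_j>|^2 = 65/9.
Compute ||v||^2 = v·v = 9.
Deficit = 9 − 65/9 = 16/9 ≥ 0, confirming Bessel's inequality. (The deficit equals ||v − Σ <v,e_j> e_j||^2, the squared distance from v to span{e_j}.)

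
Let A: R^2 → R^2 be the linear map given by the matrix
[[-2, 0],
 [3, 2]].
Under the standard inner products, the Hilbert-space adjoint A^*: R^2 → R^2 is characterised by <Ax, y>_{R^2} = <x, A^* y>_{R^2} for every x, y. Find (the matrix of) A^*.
A^* = A^T =
[[-2, 3],
 [0, 2]]

For real matrices with standard dot products, the defining identity <Ax, y> = <x, A^* y> gives (Ax)^T y = x^T (A^*) y, i.e. x^T A^T y = x^T (A^*) y. Since this holds for all x, y, we must have A^* = A^T. Therefore
A^* =
[[-2, 3],
 [0, 2]].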